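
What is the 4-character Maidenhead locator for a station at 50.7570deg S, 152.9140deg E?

QD69

Shift to the Maidenhead origin (180°W, 90°S): lon 332.91, lat 39.24.
Field: lon ⌊332.91/20⌋ = 16 → Q; lat ⌊39.24/10⌋ = 3 → D.
Square: lon ⌊12.91/2⌋ = 6; lat ⌊9.24/1⌋ = 9.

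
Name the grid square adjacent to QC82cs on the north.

Latitude subsquare s = 18; +1 → 19 = t.
The longitude characters are unchanged.

QC82ct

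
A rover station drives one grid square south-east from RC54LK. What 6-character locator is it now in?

Longitude subsquare l = 11; +1 → 12 = m.
Latitude subsquare k = 10; −1 → 9 = j.

RC54mj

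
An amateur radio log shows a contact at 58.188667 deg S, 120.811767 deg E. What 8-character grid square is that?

PD01jt74

Shift to the Maidenhead origin (180°W, 90°S): lon 300.81177, lat 31.81133.
Field: lon ⌊300.81177/20⌋ = 15 → P; lat ⌊31.81133/10⌋ = 3 → D.
Square: lon ⌊0.81177/2⌋ = 0; lat ⌊1.81133/1⌋ = 1.
Subsquare: lon ⌊0.81177/0.0833333⌋ = 9 → j; lat ⌊0.81133/0.0416667⌋ = 19 → t.
Extended square: lon ⌊0.06177/0.00833333⌋ = 7; lat ⌊0.01967/0.00416667⌋ = 4.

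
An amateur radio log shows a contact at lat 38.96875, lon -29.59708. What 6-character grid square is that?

HM58ex

Shift to the Maidenhead origin (180°W, 90°S): lon 150.4029, lat 128.9688.
Field: 150.4029/20 → 7 → H, 128.9688/10 → 12 → M; chars HM.
Square: 10.4029/2 → 5, 8.9688/1 → 8; chars 58.
Subsquare: 0.4029/0.0833333 → 4 → e, 0.9688/0.0416667 → 23 → x; chars ex.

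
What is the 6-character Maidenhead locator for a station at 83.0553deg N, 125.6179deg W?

Offset from 180°W / 90°S: lon 54.3821°, lat 173.0553°.
Field: lon ⌊54.3821/20⌋ = 2 → C; lat ⌊173.0553/10⌋ = 17 → R.
Square: lon ⌊14.3821/2⌋ = 7; lat ⌊3.0553/1⌋ = 3.
Subsquare: lon ⌊0.3821/0.0833333⌋ = 4 → e; lat ⌊0.0553/0.0416667⌋ = 1 → b.

CR73eb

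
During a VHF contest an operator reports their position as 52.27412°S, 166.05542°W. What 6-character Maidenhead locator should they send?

AD67xr

Shift to the Maidenhead origin (180°W, 90°S): lon 13.9446, lat 37.7259.
Field (20°×10°, letters A–R): 13.9446/20 → 0 → A, 37.7259/10 → 3 → D; chars AD.
Square (2°×1°, digits 0–9): 13.9446/2 → 6, 7.7259/1 → 7; chars 67.
Subsquare (5′×2.5′, letters a–x): 1.9446/0.0833333 → 23 → x, 0.7259/0.0416667 → 17 → r; chars xr.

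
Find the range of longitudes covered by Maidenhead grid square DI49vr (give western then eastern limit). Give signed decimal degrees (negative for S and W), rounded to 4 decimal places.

-110.2500, -110.1667

Field D=3, I=8: +3·20° lon, +8·10° lat → SW at lon -120°, lat -10°.
Square 4, 9: +4·2° lon, +9·1° lat → SW at lon -112°, lat -1°.
Subsquare v=21, r=17: +21·0.0833333° lon, +17·0.0416667° lat → SW at lon -110.25°, lat -0.291667°.
Cell spans 0.0833333° lon × 0.0416667° lat.
west -110.2500, east -110.1667.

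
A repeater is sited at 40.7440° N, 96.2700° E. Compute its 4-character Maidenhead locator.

Offset from 180°W / 90°S: lon 276.27°, lat 130.74°.
Field: lon ⌊276.27/20⌋ = 13 → N; lat ⌊130.74/10⌋ = 13 → N.
Square: lon ⌊16.27/2⌋ = 8; lat ⌊0.74/1⌋ = 0.

NN80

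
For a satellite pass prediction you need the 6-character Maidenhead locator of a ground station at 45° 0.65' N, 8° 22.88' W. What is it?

IN55ta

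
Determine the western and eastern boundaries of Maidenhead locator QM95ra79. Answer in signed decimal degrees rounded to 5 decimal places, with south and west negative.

159.47500, 159.48333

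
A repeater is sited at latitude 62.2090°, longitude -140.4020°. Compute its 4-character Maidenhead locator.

BP92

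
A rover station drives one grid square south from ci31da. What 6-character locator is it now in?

CI30dx

Latitude subsquare a = 0; −1 → -1, wraps to 23 = x, carry into square.
Latitude square 1; −1 → 0.
The longitude characters are unchanged.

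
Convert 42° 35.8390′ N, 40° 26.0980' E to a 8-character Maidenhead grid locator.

Shift to the Maidenhead origin (180°W, 90°S): lon 220.43497, lat 132.59732.
Field: lon ⌊220.43497/20⌋ = 11 → L; lat ⌊132.59732/10⌋ = 13 → N.
Square: lon ⌊0.43497/2⌋ = 0; lat ⌊2.59732/1⌋ = 2.
Subsquare: lon ⌊0.43497/0.0833333⌋ = 5 → f; lat ⌊0.59732/0.0416667⌋ = 14 → o.
Extended square: lon ⌊0.01830/0.00833333⌋ = 2; lat ⌊0.01398/0.00416667⌋ = 3.

LN02fo23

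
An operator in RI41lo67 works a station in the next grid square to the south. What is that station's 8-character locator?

RI41lo66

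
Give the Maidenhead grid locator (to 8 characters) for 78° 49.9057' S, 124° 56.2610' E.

Offset from 180°W / 90°S: lon 304.93768°, lat 11.16824°.
Field (20°×10°, letters A–R): lon ⌊304.93768/20⌋ = 15 → P; lat ⌊11.16824/10⌋ = 1 → B.
Square (2°×1°, digits 0–9): lon ⌊4.93768/2⌋ = 2; lat ⌊1.16824/1⌋ = 1.
Subsquare (5′×2.5′, letters a–x): lon ⌊0.93768/0.0833333⌋ = 11 → l; lat ⌊0.16824/0.0416667⌋ = 4 → e.
Extended square (30″×15″, digits 0–9): lon ⌊0.02102/0.00833333⌋ = 2; lat ⌊0.00157/0.00416667⌋ = 0.

PB21le20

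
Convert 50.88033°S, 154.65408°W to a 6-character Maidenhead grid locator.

BD29qc

Shift to the Maidenhead origin (180°W, 90°S): lon 25.3459, lat 39.1197.
Field: lon ⌊25.3459/20⌋ = 1 → B; lat ⌊39.1197/10⌋ = 3 → D.
Square: lon ⌊5.3459/2⌋ = 2; lat ⌊9.1197/1⌋ = 9.
Subsquare: lon ⌊1.3459/0.0833333⌋ = 16 → q; lat ⌊0.1197/0.0416667⌋ = 2 → c.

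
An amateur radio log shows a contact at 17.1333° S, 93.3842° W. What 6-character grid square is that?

Add 180° to longitude and 90° to latitude: 86.6158, 72.8667.
Field: 86.6158/20 → 4 → E, 72.8667/10 → 7 → H; chars EH.
Square: 6.6158/2 → 3, 2.8667/1 → 2; chars 32.
Subsquare: 0.6158/0.0833333 → 7 → h, 0.8667/0.0416667 → 20 → u; chars hu.

EH32hu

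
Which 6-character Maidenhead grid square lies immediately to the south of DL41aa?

Latitude subsquare a = 0; −1 → -1, wraps to 23 = x, carry into square.
Latitude square 1; −1 → 0.
The longitude characters are unchanged.

DL40ax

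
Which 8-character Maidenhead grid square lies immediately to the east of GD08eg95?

Longitude extended square 9; +1 → 10, wraps to 0, carry into subsquare.
Longitude subsquare e = 4; +1 → 5 = f.
The latitude characters are unchanged.

GD08fg05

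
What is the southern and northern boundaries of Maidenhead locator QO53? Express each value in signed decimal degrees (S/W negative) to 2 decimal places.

Field Q=16, O=14: +16·20° lon, +14·10° lat → SW at lon 140°, lat 50°.
Square 5, 3: +5·2° lon, +3·1° lat → SW at lon 150°, lat 53°.
Cell spans 2° lon × 1° lat.
south 53.00, north 54.00.

53.00, 54.00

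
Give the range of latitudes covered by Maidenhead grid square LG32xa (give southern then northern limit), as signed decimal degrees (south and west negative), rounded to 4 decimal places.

Field L=11, G=6: +11·20° lon, +6·10° lat → SW at lon 40°, lat -30°.
Square 3, 2: +3·2° lon, +2·1° lat → SW at lon 46°, lat -28°.
Subsquare x=23, a=0: +23·0.0833333° lon, +0·0.0416667° lat → SW at lon 47.9167°, lat -28°.
Cell spans 0.0833333° lon × 0.0416667° lat.
south -28.0000, north -27.9583.

-28.0000, -27.9583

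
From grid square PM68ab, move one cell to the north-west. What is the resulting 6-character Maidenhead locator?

PM58xc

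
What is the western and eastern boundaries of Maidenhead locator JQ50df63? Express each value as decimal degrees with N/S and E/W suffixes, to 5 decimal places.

10.30000° E, 10.30833° E

Field J=9, Q=16: +9·20° lon, +16·10° lat → SW at lon 0°, lat 70°.
Square 5, 0: +5·2° lon, +0·1° lat → SW at lon 10°, lat 70°.
Subsquare d=3, f=5: +3·0.0833333° lon, +5·0.0416667° lat → SW at lon 10.25°, lat 70.2083°.
Extended square 6, 3: +6·0.00833333° lon, +3·0.00416667° lat → SW at lon 10.3°, lat 70.2208°.
Cell spans 0.00833333° lon × 0.00416667° lat.
west 10.30000° E, east 10.30833° E.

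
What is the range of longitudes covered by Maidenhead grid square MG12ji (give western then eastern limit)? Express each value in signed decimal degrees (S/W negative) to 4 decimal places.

62.7500, 62.8333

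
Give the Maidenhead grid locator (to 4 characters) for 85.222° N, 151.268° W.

BR45

Add 180° to longitude and 90° to latitude: 28.73, 175.22.
Field (20°×10°, letters A–R): 28.73/20 → 1 → B, 175.22/10 → 17 → R; chars BR.
Square (2°×1°, digits 0–9): 8.73/2 → 4, 5.22/1 → 5; chars 45.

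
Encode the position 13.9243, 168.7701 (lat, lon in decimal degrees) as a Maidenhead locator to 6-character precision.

RK43jw

Shift to the Maidenhead origin (180°W, 90°S): lon 348.7701, lat 103.9243.
Field: lon ⌊348.7701/20⌋ = 17 → R; lat ⌊103.9243/10⌋ = 10 → K.
Square: lon ⌊8.7701/2⌋ = 4; lat ⌊3.9243/1⌋ = 3.
Subsquare: lon ⌊0.7701/0.0833333⌋ = 9 → j; lat ⌊0.9243/0.0416667⌋ = 22 → w.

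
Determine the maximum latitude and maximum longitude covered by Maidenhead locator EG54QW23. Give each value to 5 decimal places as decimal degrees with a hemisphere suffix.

Field E=4, G=6: +4·20° lon, +6·10° lat → SW at lon -100°, lat -30°.
Square 5, 4: +5·2° lon, +4·1° lat → SW at lon -90°, lat -26°.
Subsquare q=16, w=22: +16·0.0833333° lon, +22·0.0416667° lat → SW at lon -88.6667°, lat -25.0833°.
Extended square 2, 3: +2·0.00833333° lon, +3·0.00416667° lat → SW at lon -88.65°, lat -25.0708°.
Cell spans 0.00833333° lon × 0.00416667° lat. NE corner is SW corner plus one full cell.
latitude 25.06667° S, longitude 88.64167° W.

25.06667° S, 88.64167° W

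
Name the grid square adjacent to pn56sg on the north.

Latitude subsquare g = 6; +1 → 7 = h.
The longitude characters are unchanged.

PN56sh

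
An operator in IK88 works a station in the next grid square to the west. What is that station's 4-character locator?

IK78

Longitude square 8; −1 → 7.
The latitude characters are unchanged.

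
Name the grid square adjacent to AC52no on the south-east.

Longitude subsquare n = 13; +1 → 14 = o.
Latitude subsquare o = 14; −1 → 13 = n.

AC52on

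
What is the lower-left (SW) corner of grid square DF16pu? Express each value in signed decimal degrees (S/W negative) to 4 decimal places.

-33.1667, -116.7500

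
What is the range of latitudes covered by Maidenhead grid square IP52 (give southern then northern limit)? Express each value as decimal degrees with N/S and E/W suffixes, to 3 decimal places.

62.000° N, 63.000° N

Field I=8, P=15: +8·20° lon, +15·10° lat → SW at lon -20°, lat 60°.
Square 5, 2: +5·2° lon, +2·1° lat → SW at lon -10°, lat 62°.
Cell spans 2° lon × 1° lat.
south 62.000° N, north 63.000° N.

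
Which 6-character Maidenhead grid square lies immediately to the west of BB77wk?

Longitude subsquare w = 22; −1 → 21 = v.
The latitude characters are unchanged.

BB77vk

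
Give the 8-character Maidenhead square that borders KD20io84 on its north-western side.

KD20io75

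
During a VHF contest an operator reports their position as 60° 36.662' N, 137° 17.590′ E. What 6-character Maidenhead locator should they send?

Shift to the Maidenhead origin (180°W, 90°S): lon 317.2932, lat 150.6110.
Field: 317.2932/20 → 15 → P, 150.6110/10 → 15 → P; chars PP.
Square: 17.2932/2 → 8, 0.6110/1 → 0; chars 80.
Subsquare: 1.2932/0.0833333 → 15 → p, 0.6110/0.0416667 → 14 → o; chars po.

PP80po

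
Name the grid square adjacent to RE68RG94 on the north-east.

Longitude extended square 9; +1 → 10, wraps to 0, carry into subsquare.
Longitude subsquare r = 17; +1 → 18 = s.
Latitude extended square 4; +1 → 5.

RE68sg05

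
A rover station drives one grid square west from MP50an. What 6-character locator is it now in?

MP40xn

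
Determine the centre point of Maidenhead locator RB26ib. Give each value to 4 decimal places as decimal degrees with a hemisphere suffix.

Field R=17, B=1: +17·20° lon, +1·10° lat → SW at lon 160°, lat -80°.
Square 2, 6: +2·2° lon, +6·1° lat → SW at lon 164°, lat -74°.
Subsquare i=8, b=1: +8·0.0833333° lon, +1·0.0416667° lat → SW at lon 164.667°, lat -73.9583°.
Cell spans 0.0833333° lon × 0.0416667° lat. Centre is SW corner plus half of each.
latitude 73.9375° S, longitude 164.7083° E.

73.9375° S, 164.7083° E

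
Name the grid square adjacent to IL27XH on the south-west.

IL27wg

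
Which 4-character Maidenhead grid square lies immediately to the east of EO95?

FO05

Longitude square 9; +1 → 10, wraps to 0, carry into field.
Longitude field E = 4; +1 → 5 = F.
The latitude characters are unchanged.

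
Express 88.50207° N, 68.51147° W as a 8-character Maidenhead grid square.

Offset from 180°W / 90°S: lon 111.48853°, lat 178.50207°.
Field: 111.48853/20 → 5 → F, 178.50207/10 → 17 → R; chars FR.
Square: 11.48853/2 → 5, 8.50207/1 → 8; chars 58.
Subsquare: 1.48853/0.0833333 → 17 → r, 0.50207/0.0416667 → 12 → m; chars rm.
Extended square: 0.07186/0.00833333 → 8, 0.00207/0.00416667 → 0; chars 80.

FR58rm80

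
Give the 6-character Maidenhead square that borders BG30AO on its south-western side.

BG20xn

Longitude subsquare a = 0; −1 → -1, wraps to 23 = x, carry into square.
Longitude square 3; −1 → 2.
Latitude subsquare o = 14; −1 → 13 = n.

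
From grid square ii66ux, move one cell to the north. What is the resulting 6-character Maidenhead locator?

Latitude subsquare x = 23; +1 → 24, wraps to 0 = a, carry into square.
Latitude square 6; +1 → 7.
The longitude characters are unchanged.

II67ua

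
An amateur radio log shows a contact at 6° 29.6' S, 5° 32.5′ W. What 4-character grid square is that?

II73

Shift to the Maidenhead origin (180°W, 90°S): lon 174.46, lat 83.51.
Field (20°×10°, letters A–R): lon ⌊174.46/20⌋ = 8 → I; lat ⌊83.51/10⌋ = 8 → I.
Square (2°×1°, digits 0–9): lon ⌊14.46/2⌋ = 7; lat ⌊3.51/1⌋ = 3.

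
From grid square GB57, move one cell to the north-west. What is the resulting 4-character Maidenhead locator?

Longitude square 5; −1 → 4.
Latitude square 7; +1 → 8.

GB48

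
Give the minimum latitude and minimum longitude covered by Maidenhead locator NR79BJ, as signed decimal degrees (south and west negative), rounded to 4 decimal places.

Field N=13, R=17: +13·20° lon, +17·10° lat → SW at lon 80°, lat 80°.
Square 7, 9: +7·2° lon, +9·1° lat → SW at lon 94°, lat 89°.
Subsquare b=1, j=9: +1·0.0833333° lon, +9·0.0416667° lat → SW at lon 94.0833°, lat 89.375°.
latitude 89.3750, longitude 94.0833.

89.3750, 94.0833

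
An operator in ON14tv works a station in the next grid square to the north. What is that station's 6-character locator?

Latitude subsquare v = 21; +1 → 22 = w.
The longitude characters are unchanged.

ON14tw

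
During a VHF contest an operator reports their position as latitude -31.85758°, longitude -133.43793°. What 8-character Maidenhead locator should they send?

Offset from 180°W / 90°S: lon 46.56207°, lat 58.14242°.
Field: lon ⌊46.56207/20⌋ = 2 → C; lat ⌊58.14242/10⌋ = 5 → F.
Square: lon ⌊6.56207/2⌋ = 3; lat ⌊8.14242/1⌋ = 8.
Subsquare: lon ⌊0.56207/0.0833333⌋ = 6 → g; lat ⌊0.14242/0.0416667⌋ = 3 → d.
Extended square: lon ⌊0.06207/0.00833333⌋ = 7; lat ⌊0.01742/0.00416667⌋ = 4.

CF38gd74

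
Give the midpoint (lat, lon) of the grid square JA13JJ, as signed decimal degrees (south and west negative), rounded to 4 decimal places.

-86.6042, 2.7917

Field J=9, A=0: +9·20° lon, +0·10° lat → SW at lon 0°, lat -90°.
Square 1, 3: +1·2° lon, +3·1° lat → SW at lon 2°, lat -87°.
Subsquare j=9, j=9: +9·0.0833333° lon, +9·0.0416667° lat → SW at lon 2.75°, lat -86.625°.
Cell spans 0.0833333° lon × 0.0416667° lat. Centre is SW corner plus half of each.
latitude -86.6042, longitude 2.7917.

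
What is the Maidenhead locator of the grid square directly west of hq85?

HQ75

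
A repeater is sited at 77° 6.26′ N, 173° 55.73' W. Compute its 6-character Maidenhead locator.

Shift to the Maidenhead origin (180°W, 90°S): lon 6.0712, lat 167.1043.
Field: lon ⌊6.0712/20⌋ = 0 → A; lat ⌊167.1043/10⌋ = 16 → Q.
Square: lon ⌊6.0712/2⌋ = 3; lat ⌊7.1043/1⌋ = 7.
Subsquare: lon ⌊0.0712/0.0833333⌋ = 0 → a; lat ⌊0.1043/0.0416667⌋ = 2 → c.

AQ37ac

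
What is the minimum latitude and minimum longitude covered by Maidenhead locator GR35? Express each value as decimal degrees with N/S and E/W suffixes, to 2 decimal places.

85.00° N, 54.00° W

Field G=6, R=17: +6·20° lon, +17·10° lat → SW at lon -60°, lat 80°.
Square 3, 5: +3·2° lon, +5·1° lat → SW at lon -54°, lat 85°.
latitude 85.00° N, longitude 54.00° W.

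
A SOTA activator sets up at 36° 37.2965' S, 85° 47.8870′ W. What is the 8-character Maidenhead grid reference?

Add 180° to longitude and 90° to latitude: 94.20188, 53.37839.
Field: lon ⌊94.20188/20⌋ = 4 → E; lat ⌊53.37839/10⌋ = 5 → F.
Square: lon ⌊14.20188/2⌋ = 7; lat ⌊3.37839/1⌋ = 3.
Subsquare: lon ⌊0.20188/0.0833333⌋ = 2 → c; lat ⌊0.37839/0.0416667⌋ = 9 → j.
Extended square: lon ⌊0.03522/0.00833333⌋ = 4; lat ⌊0.00339/0.00416667⌋ = 0.

EF73cj40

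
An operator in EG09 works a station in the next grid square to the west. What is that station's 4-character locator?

DG99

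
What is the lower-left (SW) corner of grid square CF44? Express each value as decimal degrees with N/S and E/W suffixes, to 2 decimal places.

36.00° S, 132.00° W

Field C=2, F=5: +2·20° lon, +5·10° lat → SW at lon -140°, lat -40°.
Square 4, 4: +4·2° lon, +4·1° lat → SW at lon -132°, lat -36°.
latitude 36.00° S, longitude 132.00° W.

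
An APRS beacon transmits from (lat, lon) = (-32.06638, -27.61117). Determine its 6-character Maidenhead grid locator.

HF67ew

Add 180° to longitude and 90° to latitude: 152.3888, 57.9336.
Field: lon ⌊152.3888/20⌋ = 7 → H; lat ⌊57.9336/10⌋ = 5 → F.
Square: lon ⌊12.3888/2⌋ = 6; lat ⌊7.9336/1⌋ = 7.
Subsquare: lon ⌊0.3888/0.0833333⌋ = 4 → e; lat ⌊0.9336/0.0416667⌋ = 22 → w.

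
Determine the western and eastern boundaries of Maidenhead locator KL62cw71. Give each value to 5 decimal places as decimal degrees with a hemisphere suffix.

Field K=10, L=11: +10·20° lon, +11·10° lat → SW at lon 20°, lat 20°.
Square 6, 2: +6·2° lon, +2·1° lat → SW at lon 32°, lat 22°.
Subsquare c=2, w=22: +2·0.0833333° lon, +22·0.0416667° lat → SW at lon 32.1667°, lat 22.9167°.
Extended square 7, 1: +7·0.00833333° lon, +1·0.00416667° lat → SW at lon 32.225°, lat 22.9208°.
Cell spans 0.00833333° lon × 0.00416667° lat.
west 32.22500° E, east 32.23333° E.

32.22500° E, 32.23333° E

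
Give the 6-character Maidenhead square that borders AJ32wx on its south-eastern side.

AJ32xw

Longitude subsquare w = 22; +1 → 23 = x.
Latitude subsquare x = 23; −1 → 22 = w.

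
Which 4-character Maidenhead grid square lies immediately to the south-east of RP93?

AP02

Longitude square 9; +1 → 10, wraps to 0, carry into field.
Longitude field R = 17; +1 → 18, wraps to 0 = A, wrapping around the antimeridian.
Latitude square 3; −1 → 2.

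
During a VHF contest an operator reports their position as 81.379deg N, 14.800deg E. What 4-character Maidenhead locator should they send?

JR71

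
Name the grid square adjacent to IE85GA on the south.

IE84gx

Latitude subsquare a = 0; −1 → -1, wraps to 23 = x, carry into square.
Latitude square 5; −1 → 4.
The longitude characters are unchanged.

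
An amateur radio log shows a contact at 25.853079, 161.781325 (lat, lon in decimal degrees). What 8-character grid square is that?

Shift to the Maidenhead origin (180°W, 90°S): lon 341.78133, lat 115.85308.
Field: lon ⌊341.78133/20⌋ = 17 → R; lat ⌊115.85308/10⌋ = 11 → L.
Square: lon ⌊1.78133/2⌋ = 0; lat ⌊5.85308/1⌋ = 5.
Subsquare: lon ⌊1.78133/0.0833333⌋ = 21 → v; lat ⌊0.85308/0.0416667⌋ = 20 → u.
Extended square: lon ⌊0.03133/0.00833333⌋ = 3; lat ⌊0.01975/0.00416667⌋ = 4.

RL05vu34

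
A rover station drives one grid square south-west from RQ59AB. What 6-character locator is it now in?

Longitude subsquare a = 0; −1 → -1, wraps to 23 = x, carry into square.
Longitude square 5; −1 → 4.
Latitude subsquare b = 1; −1 → 0 = a.

RQ49xa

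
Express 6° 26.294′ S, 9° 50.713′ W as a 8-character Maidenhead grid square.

II53bn84

Add 180° to longitude and 90° to latitude: 170.15478, 83.56177.
Field: 170.15478/20 → 8 → I, 83.56177/10 → 8 → I; chars II.
Square: 10.15478/2 → 5, 3.56177/1 → 3; chars 53.
Subsquare: 0.15478/0.0833333 → 1 → b, 0.56177/0.0416667 → 13 → n; chars bn.
Extended square: 0.07145/0.00833333 → 8, 0.02010/0.00416667 → 4; chars 84.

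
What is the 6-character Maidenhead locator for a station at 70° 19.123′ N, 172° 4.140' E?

RQ60ah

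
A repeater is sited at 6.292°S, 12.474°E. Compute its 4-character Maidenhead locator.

JI63

Shift to the Maidenhead origin (180°W, 90°S): lon 192.47, lat 83.71.
Field: 192.47/20 → 9 → J, 83.71/10 → 8 → I; chars JI.
Square: 12.47/2 → 6, 3.71/1 → 3; chars 63.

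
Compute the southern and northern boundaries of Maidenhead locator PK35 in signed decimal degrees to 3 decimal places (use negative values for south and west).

Field P=15, K=10: +15·20° lon, +10·10° lat → SW at lon 120°, lat 10°.
Square 3, 5: +3·2° lon, +5·1° lat → SW at lon 126°, lat 15°.
Cell spans 2° lon × 1° lat.
south 15.000, north 16.000.

15.000, 16.000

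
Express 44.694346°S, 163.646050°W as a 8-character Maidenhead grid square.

AE85eh23

Shift to the Maidenhead origin (180°W, 90°S): lon 16.35395, lat 45.30565.
Field (20°×10°, letters A–R): 16.35395/20 → 0 → A, 45.30565/10 → 4 → E; chars AE.
Square (2°×1°, digits 0–9): 16.35395/2 → 8, 5.30565/1 → 5; chars 85.
Subsquare (5′×2.5′, letters a–x): 0.35395/0.0833333 → 4 → e, 0.30565/0.0416667 → 7 → h; chars eh.
Extended square (30″×15″, digits 0–9): 0.02062/0.00833333 → 2, 0.01399/0.00416667 → 3; chars 23.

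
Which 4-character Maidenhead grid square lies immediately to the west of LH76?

LH66

Longitude square 7; −1 → 6.
The latitude characters are unchanged.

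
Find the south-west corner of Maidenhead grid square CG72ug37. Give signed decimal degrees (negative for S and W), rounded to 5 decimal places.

-27.72083, -124.30833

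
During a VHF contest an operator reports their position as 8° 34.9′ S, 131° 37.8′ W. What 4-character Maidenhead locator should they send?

Add 180° to longitude and 90° to latitude: 48.37, 81.42.
Field: 48.37/20 → 2 → C, 81.42/10 → 8 → I; chars CI.
Square: 8.37/2 → 4, 1.42/1 → 1; chars 41.

CI41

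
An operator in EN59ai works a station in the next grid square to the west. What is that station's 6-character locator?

EN49xi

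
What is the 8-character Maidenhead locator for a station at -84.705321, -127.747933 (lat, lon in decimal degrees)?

CA65dh00

Offset from 180°W / 90°S: lon 52.25207°, lat 5.29468°.
Field: 52.25207/20 → 2 → C, 5.29468/10 → 0 → A; chars CA.
Square: 12.25207/2 → 6, 5.29468/1 → 5; chars 65.
Subsquare: 0.25207/0.0833333 → 3 → d, 0.29468/0.0416667 → 7 → h; chars dh.
Extended square: 0.00207/0.00833333 → 0, 0.00301/0.00416667 → 0; chars 00.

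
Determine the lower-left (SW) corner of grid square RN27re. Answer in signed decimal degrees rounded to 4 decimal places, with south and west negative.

Field R=17, N=13: +17·20° lon, +13·10° lat → SW at lon 160°, lat 40°.
Square 2, 7: +2·2° lon, +7·1° lat → SW at lon 164°, lat 47°.
Subsquare r=17, e=4: +17·0.0833333° lon, +4·0.0416667° lat → SW at lon 165.417°, lat 47.1667°.
latitude 47.1667, longitude 165.4167.

47.1667, 165.4167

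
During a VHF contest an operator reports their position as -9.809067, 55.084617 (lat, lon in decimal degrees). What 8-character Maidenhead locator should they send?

LI70ne05

Offset from 180°W / 90°S: lon 235.08462°, lat 80.19093°.
Field: 235.08462/20 → 11 → L, 80.19093/10 → 8 → I; chars LI.
Square: 15.08462/2 → 7, 0.19093/1 → 0; chars 70.
Subsquare: 1.08462/0.0833333 → 13 → n, 0.19093/0.0416667 → 4 → e; chars ne.
Extended square: 0.00128/0.00833333 → 0, 0.02427/0.00416667 → 5; chars 05.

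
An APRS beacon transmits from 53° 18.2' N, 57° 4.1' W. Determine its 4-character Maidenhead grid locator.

GO13

Offset from 180°W / 90°S: lon 122.93°, lat 143.30°.
Field: 122.93/20 → 6 → G, 143.30/10 → 14 → O; chars GO.
Square: 2.93/2 → 1, 3.30/1 → 3; chars 13.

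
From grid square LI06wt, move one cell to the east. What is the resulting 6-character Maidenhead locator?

Longitude subsquare w = 22; +1 → 23 = x.
The latitude characters are unchanged.

LI06xt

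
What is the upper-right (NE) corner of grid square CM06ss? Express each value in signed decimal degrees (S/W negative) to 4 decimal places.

36.7917, -138.4167

Field C=2, M=12: +2·20° lon, +12·10° lat → SW at lon -140°, lat 30°.
Square 0, 6: +0·2° lon, +6·1° lat → SW at lon -140°, lat 36°.
Subsquare s=18, s=18: +18·0.0833333° lon, +18·0.0416667° lat → SW at lon -138.5°, lat 36.75°.
Cell spans 0.0833333° lon × 0.0416667° lat. NE corner is SW corner plus one full cell.
latitude 36.7917, longitude -138.4167.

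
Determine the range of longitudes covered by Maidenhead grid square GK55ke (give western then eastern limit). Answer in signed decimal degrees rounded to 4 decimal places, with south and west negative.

-49.1667, -49.0833

Field G=6, K=10: +6·20° lon, +10·10° lat → SW at lon -60°, lat 10°.
Square 5, 5: +5·2° lon, +5·1° lat → SW at lon -50°, lat 15°.
Subsquare k=10, e=4: +10·0.0833333° lon, +4·0.0416667° lat → SW at lon -49.1667°, lat 15.1667°.
Cell spans 0.0833333° lon × 0.0416667° lat.
west -49.1667, east -49.0833.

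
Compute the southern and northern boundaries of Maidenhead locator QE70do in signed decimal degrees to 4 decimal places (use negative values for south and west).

-49.4167, -49.3750

Field Q=16, E=4: +16·20° lon, +4·10° lat → SW at lon 140°, lat -50°.
Square 7, 0: +7·2° lon, +0·1° lat → SW at lon 154°, lat -50°.
Subsquare d=3, o=14: +3·0.0833333° lon, +14·0.0416667° lat → SW at lon 154.25°, lat -49.4167°.
Cell spans 0.0833333° lon × 0.0416667° lat.
south -49.4167, north -49.3750.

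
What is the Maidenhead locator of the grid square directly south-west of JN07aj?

IN97xi

Longitude subsquare a = 0; −1 → -1, wraps to 23 = x, carry into square.
Longitude square 0; −1 → -1, wraps to 9, carry into field.
Longitude field J = 9; −1 → 8 = I.
Latitude subsquare j = 9; −1 → 8 = i.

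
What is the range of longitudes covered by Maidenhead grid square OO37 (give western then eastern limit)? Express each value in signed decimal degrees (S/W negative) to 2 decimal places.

106.00, 108.00

Field O=14, O=14: +14·20° lon, +14·10° lat → SW at lon 100°, lat 50°.
Square 3, 7: +3·2° lon, +7·1° lat → SW at lon 106°, lat 57°.
Cell spans 2° lon × 1° lat.
west 106.00, east 108.00.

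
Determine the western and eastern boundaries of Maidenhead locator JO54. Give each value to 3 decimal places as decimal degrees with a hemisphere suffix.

Field J=9, O=14: +9·20° lon, +14·10° lat → SW at lon 0°, lat 50°.
Square 5, 4: +5·2° lon, +4·1° lat → SW at lon 10°, lat 54°.
Cell spans 2° lon × 1° lat.
west 10.000° E, east 12.000° E.

10.000° E, 12.000° E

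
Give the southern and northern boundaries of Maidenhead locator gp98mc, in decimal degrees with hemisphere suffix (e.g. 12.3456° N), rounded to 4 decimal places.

Field G=6, P=15: +6·20° lon, +15·10° lat → SW at lon -60°, lat 60°.
Square 9, 8: +9·2° lon, +8·1° lat → SW at lon -42°, lat 68°.
Subsquare m=12, c=2: +12·0.0833333° lon, +2·0.0416667° lat → SW at lon -41°, lat 68.0833°.
Cell spans 0.0833333° lon × 0.0416667° lat.
south 68.0833° N, north 68.1250° N.

68.0833° N, 68.1250° N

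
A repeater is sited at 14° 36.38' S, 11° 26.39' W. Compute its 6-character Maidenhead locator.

IH45gj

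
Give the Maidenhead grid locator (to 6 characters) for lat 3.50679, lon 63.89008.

MJ13wm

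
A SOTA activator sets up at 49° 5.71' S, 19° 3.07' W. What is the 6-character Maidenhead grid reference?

Offset from 180°W / 90°S: lon 160.9488°, lat 40.9048°.
Field: lon ⌊160.9488/20⌋ = 8 → I; lat ⌊40.9048/10⌋ = 4 → E.
Square: lon ⌊0.9488/2⌋ = 0; lat ⌊0.9048/1⌋ = 0.
Subsquare: lon ⌊0.9488/0.0833333⌋ = 11 → l; lat ⌊0.9048/0.0416667⌋ = 21 → v.

IE00lv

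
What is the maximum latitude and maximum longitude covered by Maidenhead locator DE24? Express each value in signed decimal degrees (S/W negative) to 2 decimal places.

Field D=3, E=4: +3·20° lon, +4·10° lat → SW at lon -120°, lat -50°.
Square 2, 4: +2·2° lon, +4·1° lat → SW at lon -116°, lat -46°.
Cell spans 2° lon × 1° lat. NE corner is SW corner plus one full cell.
latitude -45.00, longitude -114.00.

-45.00, -114.00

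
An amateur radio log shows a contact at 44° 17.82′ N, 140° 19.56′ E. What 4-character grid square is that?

Add 180° to longitude and 90° to latitude: 320.33, 134.30.
Field: lon ⌊320.33/20⌋ = 16 → Q; lat ⌊134.30/10⌋ = 13 → N.
Square: lon ⌊0.33/2⌋ = 0; lat ⌊4.30/1⌋ = 4.

QN04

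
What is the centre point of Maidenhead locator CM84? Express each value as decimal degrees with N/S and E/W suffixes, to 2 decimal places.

34.50° N, 123.00° W

Field C=2, M=12: +2·20° lon, +12·10° lat → SW at lon -140°, lat 30°.
Square 8, 4: +8·2° lon, +4·1° lat → SW at lon -124°, lat 34°.
Cell spans 2° lon × 1° lat. Centre is SW corner plus half of each.
latitude 34.50° N, longitude 123.00° W.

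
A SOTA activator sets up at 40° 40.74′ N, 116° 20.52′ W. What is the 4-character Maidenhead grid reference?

DN10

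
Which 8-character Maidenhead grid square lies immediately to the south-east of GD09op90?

GD09po09

Longitude extended square 9; +1 → 10, wraps to 0, carry into subsquare.
Longitude subsquare o = 14; +1 → 15 = p.
Latitude extended square 0; −1 → -1, wraps to 9, carry into subsquare.
Latitude subsquare p = 15; −1 → 14 = o.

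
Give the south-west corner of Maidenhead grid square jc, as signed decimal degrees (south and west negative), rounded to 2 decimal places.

-70.00, 0.00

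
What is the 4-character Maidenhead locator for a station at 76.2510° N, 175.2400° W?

Add 180° to longitude and 90° to latitude: 4.76, 166.25.
Field: 4.76/20 → 0 → A, 166.25/10 → 16 → Q; chars AQ.
Square: 4.76/2 → 2, 6.25/1 → 6; chars 26.

AQ26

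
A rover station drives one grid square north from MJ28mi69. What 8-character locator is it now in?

MJ28mj60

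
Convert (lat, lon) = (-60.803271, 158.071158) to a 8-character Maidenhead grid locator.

QC99ae87

Offset from 180°W / 90°S: lon 338.07116°, lat 29.19673°.
Field: lon ⌊338.07116/20⌋ = 16 → Q; lat ⌊29.19673/10⌋ = 2 → C.
Square: lon ⌊18.07116/2⌋ = 9; lat ⌊9.19673/1⌋ = 9.
Subsquare: lon ⌊0.07116/0.0833333⌋ = 0 → a; lat ⌊0.19673/0.0416667⌋ = 4 → e.
Extended square: lon ⌊0.07116/0.00833333⌋ = 8; lat ⌊0.03006/0.00416667⌋ = 7.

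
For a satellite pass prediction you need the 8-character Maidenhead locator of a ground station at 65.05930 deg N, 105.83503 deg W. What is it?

DP75bb94

Add 180° to longitude and 90° to latitude: 74.16497, 155.05930.
Field (20°×10°, letters A–R): 74.16497/20 → 3 → D, 155.05930/10 → 15 → P; chars DP.
Square (2°×1°, digits 0–9): 14.16497/2 → 7, 5.05930/1 → 5; chars 75.
Subsquare (5′×2.5′, letters a–x): 0.16497/0.0833333 → 1 → b, 0.05930/0.0416667 → 1 → b; chars bb.
Extended square (30″×15″, digits 0–9): 0.08164/0.00833333 → 9, 0.01763/0.00416667 → 4; chars 94.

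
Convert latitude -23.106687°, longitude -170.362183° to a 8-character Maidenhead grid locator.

Add 180° to longitude and 90° to latitude: 9.63782, 66.89331.
Field: 9.63782/20 → 0 → A, 66.89331/10 → 6 → G; chars AG.
Square: 9.63782/2 → 4, 6.89331/1 → 6; chars 46.
Subsquare: 1.63782/0.0833333 → 19 → t, 0.89331/0.0416667 → 21 → v; chars tv.
Extended square: 0.05448/0.00833333 → 6, 0.01831/0.00416667 → 4; chars 64.

AG46tv64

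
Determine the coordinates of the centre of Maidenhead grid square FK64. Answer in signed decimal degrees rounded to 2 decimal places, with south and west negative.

14.50, -67.00

Field F=5, K=10: +5·20° lon, +10·10° lat → SW at lon -80°, lat 10°.
Square 6, 4: +6·2° lon, +4·1° lat → SW at lon -68°, lat 14°.
Cell spans 2° lon × 1° lat. Centre is SW corner plus half of each.
latitude 14.50, longitude -67.00.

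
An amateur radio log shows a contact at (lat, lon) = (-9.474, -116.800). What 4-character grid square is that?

DI10

Add 180° to longitude and 90° to latitude: 63.20, 80.53.
Field (20°×10°, letters A–R): 63.20/20 → 3 → D, 80.53/10 → 8 → I; chars DI.
Square (2°×1°, digits 0–9): 3.20/2 → 1, 0.53/1 → 0; chars 10.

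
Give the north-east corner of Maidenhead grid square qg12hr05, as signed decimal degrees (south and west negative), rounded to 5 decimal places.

Field Q=16, G=6: +16·20° lon, +6·10° lat → SW at lon 140°, lat -30°.
Square 1, 2: +1·2° lon, +2·1° lat → SW at lon 142°, lat -28°.
Subsquare h=7, r=17: +7·0.0833333° lon, +17·0.0416667° lat → SW at lon 142.583°, lat -27.2917°.
Extended square 0, 5: +0·0.00833333° lon, +5·0.00416667° lat → SW at lon 142.583°, lat -27.2708°.
Cell spans 0.00833333° lon × 0.00416667° lat. NE corner is SW corner plus one full cell.
latitude -27.26667, longitude 142.59167.

-27.26667, 142.59167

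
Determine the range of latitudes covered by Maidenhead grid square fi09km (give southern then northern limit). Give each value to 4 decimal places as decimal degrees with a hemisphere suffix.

0.5000° S, 0.4583° S

Field F=5, I=8: +5·20° lon, +8·10° lat → SW at lon -80°, lat -10°.
Square 0, 9: +0·2° lon, +9·1° lat → SW at lon -80°, lat -1°.
Subsquare k=10, m=12: +10·0.0833333° lon, +12·0.0416667° lat → SW at lon -79.1667°, lat -0.5°.
Cell spans 0.0833333° lon × 0.0416667° lat.
south 0.5000° S, north 0.4583° S.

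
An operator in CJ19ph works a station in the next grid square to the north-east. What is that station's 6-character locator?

Longitude subsquare p = 15; +1 → 16 = q.
Latitude subsquare h = 7; +1 → 8 = i.

CJ19qi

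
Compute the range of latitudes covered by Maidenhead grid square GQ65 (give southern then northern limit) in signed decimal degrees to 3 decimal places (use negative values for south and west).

75.000, 76.000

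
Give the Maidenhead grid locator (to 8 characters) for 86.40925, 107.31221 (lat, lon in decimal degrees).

OR36pj78

Shift to the Maidenhead origin (180°W, 90°S): lon 287.31221, lat 176.40925.
Field: lon ⌊287.31221/20⌋ = 14 → O; lat ⌊176.40925/10⌋ = 17 → R.
Square: lon ⌊7.31221/2⌋ = 3; lat ⌊6.40925/1⌋ = 6.
Subsquare: lon ⌊1.31221/0.0833333⌋ = 15 → p; lat ⌊0.40925/0.0416667⌋ = 9 → j.
Extended square: lon ⌊0.06221/0.00833333⌋ = 7; lat ⌊0.03425/0.00416667⌋ = 8.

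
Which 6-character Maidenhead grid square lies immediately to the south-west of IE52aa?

Longitude subsquare a = 0; −1 → -1, wraps to 23 = x, carry into square.
Longitude square 5; −1 → 4.
Latitude subsquare a = 0; −1 → -1, wraps to 23 = x, carry into square.
Latitude square 2; −1 → 1.

IE41xx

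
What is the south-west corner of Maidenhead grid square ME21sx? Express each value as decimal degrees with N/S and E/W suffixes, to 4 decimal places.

Field M=12, E=4: +12·20° lon, +4·10° lat → SW at lon 60°, lat -50°.
Square 2, 1: +2·2° lon, +1·1° lat → SW at lon 64°, lat -49°.
Subsquare s=18, x=23: +18·0.0833333° lon, +23·0.0416667° lat → SW at lon 65.5°, lat -48.0417°.
latitude 48.0417° S, longitude 65.5000° E.

48.0417° S, 65.5000° E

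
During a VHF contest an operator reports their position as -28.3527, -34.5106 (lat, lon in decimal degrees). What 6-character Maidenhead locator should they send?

HG21rp

Offset from 180°W / 90°S: lon 145.4894°, lat 61.6473°.
Field: lon ⌊145.4894/20⌋ = 7 → H; lat ⌊61.6473/10⌋ = 6 → G.
Square: lon ⌊5.4894/2⌋ = 2; lat ⌊1.6473/1⌋ = 1.
Subsquare: lon ⌊1.4894/0.0833333⌋ = 17 → r; lat ⌊0.6473/0.0416667⌋ = 15 → p.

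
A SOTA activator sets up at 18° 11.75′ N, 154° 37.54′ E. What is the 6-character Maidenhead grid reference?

QK78he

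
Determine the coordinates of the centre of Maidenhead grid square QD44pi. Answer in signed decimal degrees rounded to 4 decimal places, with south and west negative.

-55.6458, 149.2917

Field Q=16, D=3: +16·20° lon, +3·10° lat → SW at lon 140°, lat -60°.
Square 4, 4: +4·2° lon, +4·1° lat → SW at lon 148°, lat -56°.
Subsquare p=15, i=8: +15·0.0833333° lon, +8·0.0416667° lat → SW at lon 149.25°, lat -55.6667°.
Cell spans 0.0833333° lon × 0.0416667° lat. Centre is SW corner plus half of each.
latitude -55.6458, longitude 149.2917.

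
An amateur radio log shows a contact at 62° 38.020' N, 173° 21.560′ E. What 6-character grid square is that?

Add 180° to longitude and 90° to latitude: 353.3593, 152.6337.
Field: 353.3593/20 → 17 → R, 152.6337/10 → 15 → P; chars RP.
Square: 13.3593/2 → 6, 2.6337/1 → 2; chars 62.
Subsquare: 1.3593/0.0833333 → 16 → q, 0.6337/0.0416667 → 15 → p; chars qp.

RP62qp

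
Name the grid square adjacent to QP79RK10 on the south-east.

Longitude extended square 1; +1 → 2.
Latitude extended square 0; −1 → -1, wraps to 9, carry into subsquare.
Latitude subsquare k = 10; −1 → 9 = j.

QP79rj29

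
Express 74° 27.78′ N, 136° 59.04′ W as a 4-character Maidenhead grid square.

CQ14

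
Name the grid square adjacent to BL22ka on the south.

Latitude subsquare a = 0; −1 → -1, wraps to 23 = x, carry into square.
Latitude square 2; −1 → 1.
The longitude characters are unchanged.

BL21kx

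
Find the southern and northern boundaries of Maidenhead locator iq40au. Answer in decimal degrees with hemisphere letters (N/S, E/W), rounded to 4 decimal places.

Field I=8, Q=16: +8·20° lon, +16·10° lat → SW at lon -20°, lat 70°.
Square 4, 0: +4·2° lon, +0·1° lat → SW at lon -12°, lat 70°.
Subsquare a=0, u=20: +0·0.0833333° lon, +20·0.0416667° lat → SW at lon -12°, lat 70.8333°.
Cell spans 0.0833333° lon × 0.0416667° lat.
south 70.8333° N, north 70.8750° N.

70.8333° N, 70.8750° N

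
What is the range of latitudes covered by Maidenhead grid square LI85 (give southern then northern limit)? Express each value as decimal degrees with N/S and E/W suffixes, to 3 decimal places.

5.000° S, 4.000° S

Field L=11, I=8: +11·20° lon, +8·10° lat → SW at lon 40°, lat -10°.
Square 8, 5: +8·2° lon, +5·1° lat → SW at lon 56°, lat -5°.
Cell spans 2° lon × 1° lat.
south 5.000° S, north 4.000° S.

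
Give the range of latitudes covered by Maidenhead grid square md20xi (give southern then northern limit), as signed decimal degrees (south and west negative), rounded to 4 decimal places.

Field M=12, D=3: +12·20° lon, +3·10° lat → SW at lon 60°, lat -60°.
Square 2, 0: +2·2° lon, +0·1° lat → SW at lon 64°, lat -60°.
Subsquare x=23, i=8: +23·0.0833333° lon, +8·0.0416667° lat → SW at lon 65.9167°, lat -59.6667°.
Cell spans 0.0833333° lon × 0.0416667° lat.
south -59.6667, north -59.6250.

-59.6667, -59.6250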